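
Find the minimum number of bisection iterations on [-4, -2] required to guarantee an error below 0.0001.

We need (b-a)/2^n ≤ 0.0001
(-2 - (-4))/2^n ≤ 0.0001
2/2^n ≤ 0.0001
2^n ≥ 20000
n ≥ log₂(20000) = 14.29
n ≥ 15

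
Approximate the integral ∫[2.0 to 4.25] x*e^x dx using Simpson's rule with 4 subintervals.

f(x) = x*e^x
a = 2.0, b = 4.25, n = 4
h = (b - a)/n = 0.562500

Simpson's rule: (h/3)[f(x₀) + 4f(x₁) + 2f(x₂) + ... + f(xₙ)]

x_0 = 2.0000, f(x_0) = 14.778112, coefficient = 1
x_1 = 2.5625, f(x_1) = 33.231006, coefficient = 4
x_2 = 3.1250, f(x_2) = 71.124672, coefficient = 2
x_3 = 3.6875, f(x_3) = 147.296671, coefficient = 4
x_4 = 4.2500, f(x_4) = 297.948002, coefficient = 1

I ≈ (0.562500/3) × 1177.086165 = 220.703656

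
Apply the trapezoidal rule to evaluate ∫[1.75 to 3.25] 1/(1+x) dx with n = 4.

f(x) = 1/(1+x)
a = 1.75, b = 3.25, n = 4
h = (b - a)/n = 0.375000

Trapezoidal rule: (h/2)[f(x₀) + 2f(x₁) + 2f(x₂) + ... + f(xₙ)]

x_0 = 1.7500, f(x_0) = 0.363636, coefficient = 1
x_1 = 2.1250, f(x_1) = 0.320000, coefficient = 2
x_2 = 2.5000, f(x_2) = 0.285714, coefficient = 2
x_3 = 2.8750, f(x_3) = 0.258065, coefficient = 2
x_4 = 3.2500, f(x_4) = 0.235294, coefficient = 1

I ≈ (0.375000/2) × 2.326488 = 0.436217
Exact value: 0.435318
Error: 0.000898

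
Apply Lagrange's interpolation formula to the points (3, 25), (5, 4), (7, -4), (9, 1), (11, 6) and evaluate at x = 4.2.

Lagrange interpolation formula:
P(x) = Σ yᵢ × Lᵢ(x)
where Lᵢ(x) = Π_{j≠i} (x - xⱼ)/(xᵢ - xⱼ)

L_0(4.2) = (4.2 - 5)/(3 - 5) × (4.2 - 7)/(3 - 7) × (4.2 - 9)/(3 - 9) × (4.2 - 11)/(3 - 11) = 0.190400
L_1(4.2) = (4.2 - 3)/(5 - 3) × (4.2 - 7)/(5 - 7) × (4.2 - 9)/(5 - 9) × (4.2 - 11)/(5 - 11) = 1.142400
L_2(4.2) = (4.2 - 3)/(7 - 3) × (4.2 - 5)/(7 - 5) × (4.2 - 9)/(7 - 9) × (4.2 - 11)/(7 - 11) = -0.489600
L_3(4.2) = (4.2 - 3)/(9 - 3) × (4.2 - 5)/(9 - 5) × (4.2 - 7)/(9 - 7) × (4.2 - 11)/(9 - 11) = 0.190400
L_4(4.2) = (4.2 - 3)/(11 - 3) × (4.2 - 5)/(11 - 5) × (4.2 - 7)/(11 - 7) × (4.2 - 9)/(11 - 9) = -0.033600

P(4.2) = 25×L_0(4.2) + 4×L_1(4.2) + (-4)×L_2(4.2) + 1×L_3(4.2) + 6×L_4(4.2)
P(4.2) = 11.276800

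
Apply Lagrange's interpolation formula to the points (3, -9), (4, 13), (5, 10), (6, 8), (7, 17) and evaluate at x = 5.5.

Lagrange interpolation formula:
P(x) = Σ yᵢ × Lᵢ(x)
where Lᵢ(x) = Π_{j≠i} (x - xⱼ)/(xᵢ - xⱼ)

L_0(5.5) = (5.5 - 4)/(3 - 4) × (5.5 - 5)/(3 - 5) × (5.5 - 6)/(3 - 6) × (5.5 - 7)/(3 - 7) = 0.023438
L_1(5.5) = (5.5 - 3)/(4 - 3) × (5.5 - 5)/(4 - 5) × (5.5 - 6)/(4 - 6) × (5.5 - 7)/(4 - 7) = -0.156250
L_2(5.5) = (5.5 - 3)/(5 - 3) × (5.5 - 4)/(5 - 4) × (5.5 - 6)/(5 - 6) × (5.5 - 7)/(5 - 7) = 0.703125
L_3(5.5) = (5.5 - 3)/(6 - 3) × (5.5 - 4)/(6 - 4) × (5.5 - 5)/(6 - 5) × (5.5 - 7)/(6 - 7) = 0.468750
L_4(5.5) = (5.5 - 3)/(7 - 3) × (5.5 - 4)/(7 - 4) × (5.5 - 5)/(7 - 5) × (5.5 - 6)/(7 - 6) = -0.039062

P(5.5) = (-9)×L_0(5.5) + 13×L_1(5.5) + 10×L_2(5.5) + 8×L_3(5.5) + 17×L_4(5.5)
P(5.5) = 7.875000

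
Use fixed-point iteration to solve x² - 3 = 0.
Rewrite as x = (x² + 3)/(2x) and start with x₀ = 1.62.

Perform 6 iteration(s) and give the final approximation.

Equation: x² - 3 = 0
Fixed-point form: x = (x² + 3)/(2x)
x₀ = 1.62

x_1 = g(1.620000) = 1.735926
x_2 = g(1.735926) = 1.732055
x_3 = g(1.732055) = 1.732051
x_4 = g(1.732051) = 1.732051
x_5 = g(1.732051) = 1.732051
x_6 = g(1.732051) = 1.732051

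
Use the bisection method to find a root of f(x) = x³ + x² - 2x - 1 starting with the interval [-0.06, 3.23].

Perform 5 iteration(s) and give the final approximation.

f(x) = x³ + x² - 2x - 1
Initial interval: [-0.06, 3.23]

Iteration 1:
  c_1 = (-0.060000 + 3.230000)/2 = 1.585000
  f(c_1) = f(1.585000) = 2.324102
  f(a) × f(c) < 0, new interval: [-0.060000, 1.585000]
Iteration 2:
  c_2 = (-0.060000 + 1.585000)/2 = 0.762500
  f(c_2) = f(0.762500) = -1.500271
  f(a) × f(c) ≥ 0, new interval: [0.762500, 1.585000]
Iteration 3:
  c_3 = (0.762500 + 1.585000)/2 = 1.173750
  f(c_3) = f(1.173750) = -0.352748
  f(a) × f(c) ≥ 0, new interval: [1.173750, 1.585000]
Iteration 4:
  c_4 = (1.173750 + 1.585000)/2 = 1.379375
  f(c_4) = f(1.379375) = 0.768428
  f(a) × f(c) < 0, new interval: [1.173750, 1.379375]
Iteration 5:
  c_5 = (1.173750 + 1.379375)/2 = 1.276563
  f(c_5) = f(1.276563) = 0.156788
  f(a) × f(c) < 0, new interval: [1.173750, 1.276563]

After 5 iteration(s), the approximation is c_5 = 1.276563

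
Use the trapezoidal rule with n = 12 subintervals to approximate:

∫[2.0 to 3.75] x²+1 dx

f(x) = x²+1
a = 2.0, b = 3.75, n = 12
h = (b - a)/n = 0.145833

Trapezoidal rule: (h/2)[f(x₀) + 2f(x₁) + 2f(x₂) + ... + f(xₙ)]

x_0 = 2.0000, f(x_0) = 5.000000, coefficient = 1
x_1 = 2.1458, f(x_1) = 5.604601, coefficient = 2
x_2 = 2.2917, f(x_2) = 6.251736, coefficient = 2
x_3 = 2.4375, f(x_3) = 6.941406, coefficient = 2
x_4 = 2.5833, f(x_4) = 7.673611, coefficient = 2
x_5 = 2.7292, f(x_5) = 8.448351, coefficient = 2
x_6 = 2.8750, f(x_6) = 9.265625, coefficient = 2
x_7 = 3.0208, f(x_7) = 10.125434, coefficient = 2
x_8 = 3.1667, f(x_8) = 11.027778, coefficient = 2
x_9 = 3.3125, f(x_9) = 11.972656, coefficient = 2
x_10 = 3.4583, f(x_10) = 12.960069, coefficient = 2
x_11 = 3.6042, f(x_11) = 13.990017, coefficient = 2
x_12 = 3.7500, f(x_12) = 15.062500, coefficient = 1

I ≈ (0.145833/2) × 228.585069 = 16.667661
Exact value: 16.661458
Error: 0.006203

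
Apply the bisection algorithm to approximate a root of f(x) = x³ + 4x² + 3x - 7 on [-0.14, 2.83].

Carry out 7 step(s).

f(x) = x³ + 4x² + 3x - 7
Initial interval: [-0.14, 2.83]

Iteration 1:
  c_1 = (-0.140000 + 2.830000)/2 = 1.345000
  f(c_1) = f(1.345000) = 6.704239
  f(a) × f(c) < 0, new interval: [-0.140000, 1.345000]
Iteration 2:
  c_2 = (-0.140000 + 1.345000)/2 = 0.602500
  f(c_2) = f(0.602500) = -3.521764
  f(a) × f(c) ≥ 0, new interval: [0.602500, 1.345000]
Iteration 3:
  c_3 = (0.602500 + 1.345000)/2 = 0.973750
  f(c_3) = f(0.973750) = 0.637305
  f(a) × f(c) < 0, new interval: [0.602500, 0.973750]
Iteration 4:
  c_4 = (0.602500 + 0.973750)/2 = 0.788125
  f(c_4) = f(0.788125) = -1.661524
  f(a) × f(c) ≥ 0, new interval: [0.788125, 0.973750]
Iteration 5:
  c_5 = (0.788125 + 0.973750)/2 = 0.880937
  f(c_5) = f(0.880937) = -0.569332
  f(a) × f(c) ≥ 0, new interval: [0.880937, 0.973750]
Iteration 6:
  c_6 = (0.880937 + 0.973750)/2 = 0.927344
  f(c_6) = f(0.927344) = 0.019381
  f(a) × f(c) < 0, new interval: [0.880937, 0.927344]
Iteration 7:
  c_7 = (0.880937 + 0.927344)/2 = 0.904141
  f(c_7) = f(0.904141) = -0.278589
  f(a) × f(c) ≥ 0, new interval: [0.904141, 0.927344]

After 7 iteration(s), the approximation is c_7 = 0.904141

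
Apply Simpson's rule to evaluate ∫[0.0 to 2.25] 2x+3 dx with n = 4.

f(x) = 2x+3
a = 0.0, b = 2.25, n = 4
h = (b - a)/n = 0.562500

Simpson's rule: (h/3)[f(x₀) + 4f(x₁) + 2f(x₂) + ... + f(xₙ)]

x_0 = 0.0000, f(x_0) = 3.000000, coefficient = 1
x_1 = 0.5625, f(x_1) = 4.125000, coefficient = 4
x_2 = 1.1250, f(x_2) = 5.250000, coefficient = 2
x_3 = 1.6875, f(x_3) = 6.375000, coefficient = 4
x_4 = 2.2500, f(x_4) = 7.500000, coefficient = 1

I ≈ (0.562500/3) × 63.000000 = 11.812500
Exact value: 11.812500
Error: 0.000000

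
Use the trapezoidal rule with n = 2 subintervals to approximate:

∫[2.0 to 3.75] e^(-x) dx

f(x) = e^(-x)
a = 2.0, b = 3.75, n = 2
h = (b - a)/n = 0.875000

Trapezoidal rule: (h/2)[f(x₀) + 2f(x₁) + 2f(x₂) + ... + f(xₙ)]

x_0 = 2.0000, f(x_0) = 0.135335, coefficient = 1
x_1 = 2.8750, f(x_1) = 0.056416, coefficient = 2
x_2 = 3.7500, f(x_2) = 0.023518, coefficient = 1

I ≈ (0.875000/2) × 0.271685 = 0.118862
Exact value: 0.111818
Error: 0.007045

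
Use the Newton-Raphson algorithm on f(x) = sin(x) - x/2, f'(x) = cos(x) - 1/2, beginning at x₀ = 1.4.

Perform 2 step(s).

f(x) = sin(x) - x/2
f'(x) = cos(x) - 1/2
x₀ = 1.4

Newton-Raphson formula: x_{n+1} = x_n - f(x_n)/f'(x_n)

Iteration 1:
  f(1.400000) = 0.285450
  f'(1.400000) = -0.330033
  x_1 = 1.400000 - 0.285450/(-0.330033) = 2.264913
Iteration 2:
  f(2.264913) = -0.363838
  f'(2.264913) = -1.139707
  x_2 = 2.264913 - (-0.363838)/(-1.139707) = 1.945675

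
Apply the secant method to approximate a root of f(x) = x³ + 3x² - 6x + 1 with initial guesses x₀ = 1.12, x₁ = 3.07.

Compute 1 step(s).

f(x) = x³ + 3x² - 6x + 1
x₀ = 1.12, x₁ = 3.07

Secant formula: x_{n+1} = x_n - f(x_n)(x_n - x_{n-1})/(f(x_n) - f(x_{n-1}))

Iteration 1:
  f(1.120000) = -0.551872
  f(3.070000) = 39.789143
  x_2 = 3.070000 - 39.789143×(3.070000 - 1.120000)/(39.789143 - (-0.551872))
       = 1.146676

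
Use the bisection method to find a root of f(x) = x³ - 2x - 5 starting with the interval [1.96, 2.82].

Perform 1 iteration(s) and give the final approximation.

f(x) = x³ - 2x - 5
Initial interval: [1.96, 2.82]

Iteration 1:
  c_1 = (1.960000 + 2.820000)/2 = 2.390000
  f(c_1) = f(2.390000) = 3.871919
  f(a) × f(c) < 0, new interval: [1.960000, 2.390000]

After 1 iteration(s), the approximation is c_1 = 2.390000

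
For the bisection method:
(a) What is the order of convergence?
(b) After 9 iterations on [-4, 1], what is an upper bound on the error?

(a) Bisection has linear (order 1) convergence; the error is halved each step.

(b) Error bound = (b-a)/2^n = (1 - (-4))/2^{9}
    = 5/2^{9}

(a) 1 (linear); (b) error ≤ 9.77e-03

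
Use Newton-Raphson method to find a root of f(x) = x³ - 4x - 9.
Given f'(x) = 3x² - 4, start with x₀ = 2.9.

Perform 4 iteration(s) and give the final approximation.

f(x) = x³ - 4x - 9
f'(x) = 3x² - 4
x₀ = 2.9

Newton-Raphson formula: x_{n+1} = x_n - f(x_n)/f'(x_n)

Iteration 1:
  f(2.900000) = 3.789000
  f'(2.900000) = 21.230000
  x_1 = 2.900000 - 3.789000/21.230000 = 2.721526
Iteration 2:
  f(2.721526) = 0.271435
  f'(2.721526) = 18.220114
  x_2 = 2.721526 - 0.271435/18.220114 = 2.706629
Iteration 3:
  f(2.706629) = 0.001809
  f'(2.706629) = 17.977515
  x_3 = 2.706629 - 0.001809/17.977515 = 2.706528
Iteration 4:
  f(2.706528) = 0.000000
  f'(2.706528) = 17.975881
  x_4 = 2.706528 - 0.000000/17.975881 = 2.706528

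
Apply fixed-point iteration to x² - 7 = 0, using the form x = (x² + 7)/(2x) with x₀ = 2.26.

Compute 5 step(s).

Equation: x² - 7 = 0
Fixed-point form: x = (x² + 7)/(2x)
x₀ = 2.26

x_1 = g(2.260000) = 2.678673
x_2 = g(2.678673) = 2.645954
x_3 = g(2.645954) = 2.645751
x_4 = g(2.645751) = 2.645751
x_5 = g(2.645751) = 2.645751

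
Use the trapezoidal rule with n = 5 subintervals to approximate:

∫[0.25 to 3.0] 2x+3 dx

f(x) = 2x+3
a = 0.25, b = 3.0, n = 5
h = (b - a)/n = 0.550000

Trapezoidal rule: (h/2)[f(x₀) + 2f(x₁) + 2f(x₂) + ... + f(xₙ)]

x_0 = 0.2500, f(x_0) = 3.500000, coefficient = 1
x_1 = 0.8000, f(x_1) = 4.600000, coefficient = 2
x_2 = 1.3500, f(x_2) = 5.700000, coefficient = 2
x_3 = 1.9000, f(x_3) = 6.800000, coefficient = 2
x_4 = 2.4500, f(x_4) = 7.900000, coefficient = 2
x_5 = 3.0000, f(x_5) = 9.000000, coefficient = 1

I ≈ (0.550000/2) × 62.500000 = 17.187500
Exact value: 17.187500
Error: 0.000000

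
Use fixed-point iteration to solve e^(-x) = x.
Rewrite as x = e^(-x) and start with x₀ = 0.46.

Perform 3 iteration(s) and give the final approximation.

Equation: e^(-x) = x
Fixed-point form: x = e^(-x)
x₀ = 0.46

x_1 = g(0.460000) = 0.631284
x_2 = g(0.631284) = 0.531909
x_3 = g(0.531909) = 0.587483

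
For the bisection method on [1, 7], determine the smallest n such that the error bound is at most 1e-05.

We need (b-a)/2^n ≤ 1e-05
(7 - 1)/2^n ≤ 1e-05
6/2^n ≤ 1e-05
2^n ≥ 600000
n ≥ log₂(600000) = 19.19
n ≥ 20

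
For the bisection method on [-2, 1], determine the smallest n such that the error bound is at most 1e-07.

We need (b-a)/2^n ≤ 1e-07
(1 - (-2))/2^n ≤ 1e-07
3/2^n ≤ 1e-07
2^n ≥ 30000000
n ≥ log₂(30000000) = 24.84
n ≥ 25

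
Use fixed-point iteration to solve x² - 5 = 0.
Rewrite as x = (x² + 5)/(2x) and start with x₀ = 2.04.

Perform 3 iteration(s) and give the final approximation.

Equation: x² - 5 = 0
Fixed-point form: x = (x² + 5)/(2x)
x₀ = 2.04

x_1 = g(2.040000) = 2.245490
x_2 = g(2.245490) = 2.236088
x_3 = g(2.236088) = 2.236068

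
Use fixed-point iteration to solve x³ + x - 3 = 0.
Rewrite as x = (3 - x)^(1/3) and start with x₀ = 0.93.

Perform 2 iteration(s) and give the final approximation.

Equation: x³ + x - 3 = 0
Fixed-point form: x = (3 - x)^(1/3)
x₀ = 0.93

x_1 = g(0.930000) = 1.274452
x_2 = g(1.274452) = 1.199432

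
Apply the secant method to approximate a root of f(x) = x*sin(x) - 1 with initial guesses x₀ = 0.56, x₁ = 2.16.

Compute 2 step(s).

f(x) = x*sin(x) - 1
x₀ = 0.56, x₁ = 2.16

Secant formula: x_{n+1} = x_n - f(x_n)(x_n - x_{n-1})/(f(x_n) - f(x_{n-1}))

Iteration 1:
  f(0.560000) = -0.702536
  f(2.160000) = 0.795788
  x_2 = 2.160000 - 0.795788×(2.160000 - 0.560000)/(0.795788 - (-0.702536))
       = 1.310210
Iteration 2:
  f(2.160000) = 0.795788
  f(1.310210) = 0.265976
  x_3 = 1.310210 - 0.265976×(1.310210 - 2.160000)/(0.265976 - 0.795788)
       = 0.883599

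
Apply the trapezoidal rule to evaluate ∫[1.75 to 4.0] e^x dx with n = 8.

f(x) = e^x
a = 1.75, b = 4.0, n = 8
h = (b - a)/n = 0.281250

Trapezoidal rule: (h/2)[f(x₀) + 2f(x₁) + 2f(x₂) + ... + f(xₙ)]

x_0 = 1.7500, f(x_0) = 5.754603, coefficient = 1
x_1 = 2.0312, f(x_1) = 7.623610, coefficient = 2
x_2 = 2.3125, f(x_2) = 10.099642, coefficient = 2
x_3 = 2.5938, f(x_3) = 13.379852, coefficient = 2
x_4 = 2.8750, f(x_4) = 17.725424, coefficient = 2
x_5 = 3.1562, f(x_5) = 23.482372, coefficient = 2
x_6 = 3.4375, f(x_6) = 31.109088, coefficient = 2
x_7 = 3.7188, f(x_7) = 41.212846, coefficient = 2
x_8 = 4.0000, f(x_8) = 54.598150, coefficient = 1

I ≈ (0.281250/2) × 349.618421 = 49.165090
Exact value: 48.843547
Error: 0.321543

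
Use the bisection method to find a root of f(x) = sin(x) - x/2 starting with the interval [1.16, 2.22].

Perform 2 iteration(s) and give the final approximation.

f(x) = sin(x) - x/2
Initial interval: [1.16, 2.22]

Iteration 1:
  c_1 = (1.160000 + 2.220000)/2 = 1.690000
  f(c_1) = f(1.690000) = 0.147904
  f(a) × f(c) ≥ 0, new interval: [1.690000, 2.220000]
Iteration 2:
  c_2 = (1.690000 + 2.220000)/2 = 1.955000
  f(c_2) = f(1.955000) = -0.050403
  f(a) × f(c) < 0, new interval: [1.690000, 1.955000]

After 2 iteration(s), the approximation is c_2 = 1.955000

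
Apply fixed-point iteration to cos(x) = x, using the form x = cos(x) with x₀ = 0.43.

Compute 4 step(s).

Equation: cos(x) = x
Fixed-point form: x = cos(x)
x₀ = 0.43

x_1 = g(0.430000) = 0.908966
x_2 = g(0.908966) = 0.614562
x_3 = g(0.614562) = 0.817026
x_4 = g(0.817026) = 0.684393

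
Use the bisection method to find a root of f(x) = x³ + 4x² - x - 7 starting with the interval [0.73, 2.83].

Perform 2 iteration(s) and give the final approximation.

f(x) = x³ + 4x² - x - 7
Initial interval: [0.73, 2.83]

Iteration 1:
  c_1 = (0.730000 + 2.830000)/2 = 1.780000
  f(c_1) = f(1.780000) = 9.533352
  f(a) × f(c) < 0, new interval: [0.730000, 1.780000]
Iteration 2:
  c_2 = (0.730000 + 1.780000)/2 = 1.255000
  f(c_2) = f(1.255000) = 0.021756
  f(a) × f(c) < 0, new interval: [0.730000, 1.255000]

After 2 iteration(s), the approximation is c_2 = 1.255000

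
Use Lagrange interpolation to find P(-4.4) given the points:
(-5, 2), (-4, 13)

Lagrange interpolation formula:
P(x) = Σ yᵢ × Lᵢ(x)
where Lᵢ(x) = Π_{j≠i} (x - xⱼ)/(xᵢ - xⱼ)

L_0(-4.4) = (-4.4 - (-4))/(-5 - (-4)) = 0.400000
L_1(-4.4) = (-4.4 - (-5))/(-4 - (-5)) = 0.600000

P(-4.4) = 2×L_0(-4.4) + 13×L_1(-4.4)
P(-4.4) = 8.600000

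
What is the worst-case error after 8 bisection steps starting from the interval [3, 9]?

Bisection error bound: |error| ≤ (b-a)/2^n
|error| ≤ (9 - 3)/2^8 = 6/2^8
|error| ≤ 0.0234375000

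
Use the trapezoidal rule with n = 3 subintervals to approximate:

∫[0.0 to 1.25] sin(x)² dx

f(x) = sin(x)²
a = 0.0, b = 1.25, n = 3
h = (b - a)/n = 0.416667

Trapezoidal rule: (h/2)[f(x₀) + 2f(x₁) + 2f(x₂) + ... + f(xₙ)]

x_0 = 0.0000, f(x_0) = 0.000000, coefficient = 1
x_1 = 0.4167, f(x_1) = 0.163794, coefficient = 2
x_2 = 0.8333, f(x_2) = 0.547862, coefficient = 2
x_3 = 1.2500, f(x_3) = 0.900572, coefficient = 1

I ≈ (0.416667/2) × 2.323883 = 0.484142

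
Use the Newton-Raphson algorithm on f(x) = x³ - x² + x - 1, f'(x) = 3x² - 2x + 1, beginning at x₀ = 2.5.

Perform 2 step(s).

f(x) = x³ - x² + x - 1
f'(x) = 3x² - 2x + 1
x₀ = 2.5

Newton-Raphson formula: x_{n+1} = x_n - f(x_n)/f'(x_n)

Iteration 1:
  f(2.500000) = 10.875000
  f'(2.500000) = 14.750000
  x_1 = 2.500000 - 10.875000/14.750000 = 1.762712
Iteration 2:
  f(1.762712) = 3.132574
  f'(1.762712) = 6.796036
  x_2 = 1.762712 - 3.132574/6.796036 = 1.301770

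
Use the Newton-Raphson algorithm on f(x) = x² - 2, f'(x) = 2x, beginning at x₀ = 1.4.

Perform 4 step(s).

f(x) = x² - 2
f'(x) = 2x
x₀ = 1.4

Newton-Raphson formula: x_{n+1} = x_n - f(x_n)/f'(x_n)

Iteration 1:
  f(1.400000) = -0.040000
  f'(1.400000) = 2.800000
  x_1 = 1.400000 - (-0.040000)/2.800000 = 1.414286
Iteration 2:
  f(1.414286) = 0.000204
  f'(1.414286) = 2.828571
  x_2 = 1.414286 - 0.000204/2.828571 = 1.414214
Iteration 3:
  f(1.414214) = 0.000000
  f'(1.414214) = 2.828427
  x_3 = 1.414214 - 0.000000/2.828427 = 1.414214
Iteration 4:
  f(1.414214) = 0.000000
  f'(1.414214) = 2.828427
  x_4 = 1.414214 - 0.000000/2.828427 = 1.414214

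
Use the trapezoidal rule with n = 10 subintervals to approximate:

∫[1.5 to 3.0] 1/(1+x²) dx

f(x) = 1/(1+x²)
a = 1.5, b = 3.0, n = 10
h = (b - a)/n = 0.150000

Trapezoidal rule: (h/2)[f(x₀) + 2f(x₁) + 2f(x₂) + ... + f(xₙ)]

x_0 = 1.5000, f(x_0) = 0.307692, coefficient = 1
x_1 = 1.6500, f(x_1) = 0.268637, coefficient = 2
x_2 = 1.8000, f(x_2) = 0.235849, coefficient = 2
x_3 = 1.9500, f(x_3) = 0.208225, coefficient = 2
x_4 = 2.1000, f(x_4) = 0.184843, coefficient = 2
x_5 = 2.2500, f(x_5) = 0.164948, coefficient = 2
x_6 = 2.4000, f(x_6) = 0.147929, coefficient = 2
x_7 = 2.5500, f(x_7) = 0.133289, coefficient = 2
x_8 = 2.7000, f(x_8) = 0.120627, coefficient = 2
x_9 = 2.8500, f(x_9) = 0.109619, coefficient = 2
x_10 = 3.0000, f(x_10) = 0.100000, coefficient = 1

I ≈ (0.150000/2) × 3.555625 = 0.266672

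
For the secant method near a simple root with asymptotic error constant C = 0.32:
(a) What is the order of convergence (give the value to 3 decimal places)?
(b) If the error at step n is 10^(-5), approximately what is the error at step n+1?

(a) Secant method has superlinear convergence with order φ = (1+√5)/2 ≈ 1.618.
    This means |e_{n+1}| ≈ C|e_n|^1.618.

(b) With |e_n| = 10^(-5) and C = 0.32:
    |e_{n+1}| ≈ 0.32 × (10^(-5))^1.618 = 0.32 × 10^(-8.09)

(a) ≈ 1.618 (golden ratio); (b) |e_{n+1}| ≈ 2.600e-09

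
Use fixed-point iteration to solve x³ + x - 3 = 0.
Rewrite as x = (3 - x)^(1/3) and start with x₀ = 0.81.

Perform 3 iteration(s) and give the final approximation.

Equation: x³ + x - 3 = 0
Fixed-point form: x = (3 - x)^(1/3)
x₀ = 0.81

x_1 = g(0.810000) = 1.298618
x_2 = g(1.298618) = 1.193807
x_3 = g(1.193807) = 1.217834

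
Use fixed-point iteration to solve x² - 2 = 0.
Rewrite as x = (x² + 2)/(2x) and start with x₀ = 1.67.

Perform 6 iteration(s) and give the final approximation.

Equation: x² - 2 = 0
Fixed-point form: x = (x² + 2)/(2x)
x₀ = 1.67

x_1 = g(1.670000) = 1.433802
x_2 = g(1.433802) = 1.414347
x_3 = g(1.414347) = 1.414214
x_4 = g(1.414214) = 1.414214
x_5 = g(1.414214) = 1.414214
x_6 = g(1.414214) = 1.414214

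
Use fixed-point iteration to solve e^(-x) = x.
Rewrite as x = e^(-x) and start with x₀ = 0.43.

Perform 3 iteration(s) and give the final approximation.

Equation: e^(-x) = x
Fixed-point form: x = e^(-x)
x₀ = 0.43

x_1 = g(0.430000) = 0.650509
x_2 = g(0.650509) = 0.521780
x_3 = g(0.521780) = 0.593463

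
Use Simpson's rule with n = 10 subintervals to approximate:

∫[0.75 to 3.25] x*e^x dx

f(x) = x*e^x
a = 0.75, b = 3.25, n = 10
h = (b - a)/n = 0.250000

Simpson's rule: (h/3)[f(x₀) + 4f(x₁) + 2f(x₂) + ... + f(xₙ)]

x_0 = 0.7500, f(x_0) = 1.587750, coefficient = 1
x_1 = 1.0000, f(x_1) = 2.718282, coefficient = 4
x_2 = 1.2500, f(x_2) = 4.362929, coefficient = 2
x_3 = 1.5000, f(x_3) = 6.722534, coefficient = 4
x_4 = 1.7500, f(x_4) = 10.070555, coefficient = 2
x_5 = 2.0000, f(x_5) = 14.778112, coefficient = 4
x_6 = 2.2500, f(x_6) = 21.347406, coefficient = 2
x_7 = 2.5000, f(x_7) = 30.456235, coefficient = 4
x_8 = 2.7500, f(x_8) = 43.017238, coefficient = 2
x_9 = 3.0000, f(x_9) = 60.256611, coefficient = 4
x_10 = 3.2500, f(x_10) = 83.818605, coefficient = 1

I ≈ (0.250000/3) × 702.729701 = 58.560808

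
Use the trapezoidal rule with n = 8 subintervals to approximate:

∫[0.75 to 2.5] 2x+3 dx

f(x) = 2x+3
a = 0.75, b = 2.5, n = 8
h = (b - a)/n = 0.218750

Trapezoidal rule: (h/2)[f(x₀) + 2f(x₁) + 2f(x₂) + ... + f(xₙ)]

x_0 = 0.7500, f(x_0) = 4.500000, coefficient = 1
x_1 = 0.9688, f(x_1) = 4.937500, coefficient = 2
x_2 = 1.1875, f(x_2) = 5.375000, coefficient = 2
x_3 = 1.4062, f(x_3) = 5.812500, coefficient = 2
x_4 = 1.6250, f(x_4) = 6.250000, coefficient = 2
x_5 = 1.8438, f(x_5) = 6.687500, coefficient = 2
x_6 = 2.0625, f(x_6) = 7.125000, coefficient = 2
x_7 = 2.2812, f(x_7) = 7.562500, coefficient = 2
x_8 = 2.5000, f(x_8) = 8.000000, coefficient = 1

I ≈ (0.218750/2) × 100.000000 = 10.937500
Exact value: 10.937500
Error: 0.000000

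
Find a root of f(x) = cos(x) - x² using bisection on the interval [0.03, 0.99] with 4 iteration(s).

f(x) = cos(x) - x²
Initial interval: [0.03, 0.99]

Iteration 1:
  c_1 = (0.030000 + 0.990000)/2 = 0.510000
  f(c_1) = f(0.510000) = 0.612645
  f(a) × f(c) ≥ 0, new interval: [0.510000, 0.990000]
Iteration 2:
  c_2 = (0.510000 + 0.990000)/2 = 0.750000
  f(c_2) = f(0.750000) = 0.169189
  f(a) × f(c) ≥ 0, new interval: [0.750000, 0.990000]
Iteration 3:
  c_3 = (0.750000 + 0.990000)/2 = 0.870000
  f(c_3) = f(0.870000) = -0.112073
  f(a) × f(c) < 0, new interval: [0.750000, 0.870000]
Iteration 4:
  c_4 = (0.750000 + 0.870000)/2 = 0.810000
  f(c_4) = f(0.810000) = 0.033398
  f(a) × f(c) ≥ 0, new interval: [0.810000, 0.870000]

After 4 iteration(s), the approximation is c_4 = 0.810000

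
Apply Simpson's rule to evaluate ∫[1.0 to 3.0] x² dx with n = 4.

f(x) = x²
a = 1.0, b = 3.0, n = 4
h = (b - a)/n = 0.500000

Simpson's rule: (h/3)[f(x₀) + 4f(x₁) + 2f(x₂) + ... + f(xₙ)]

x_0 = 1.0000, f(x_0) = 1.000000, coefficient = 1
x_1 = 1.5000, f(x_1) = 2.250000, coefficient = 4
x_2 = 2.0000, f(x_2) = 4.000000, coefficient = 2
x_3 = 2.5000, f(x_3) = 6.250000, coefficient = 4
x_4 = 3.0000, f(x_4) = 9.000000, coefficient = 1

I ≈ (0.500000/3) × 52.000000 = 8.666667
Exact value: 8.666667
Error: 0.000000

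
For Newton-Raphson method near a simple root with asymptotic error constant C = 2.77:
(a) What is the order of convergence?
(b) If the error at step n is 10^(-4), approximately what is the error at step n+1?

(a) Newton-Raphson has quadratic (order 2) convergence near simple roots.
    This means |e_{n+1}| ≈ C|e_n|².

(b) With |e_n| = 10^(-4) and C = 2.77:
    |e_{n+1}| ≈ 2.77 × (10^(-4))² = 2.77 × 10^(-8)

(a) 2 (quadratic); (b) |e_{n+1}| ≈ 2.770e-08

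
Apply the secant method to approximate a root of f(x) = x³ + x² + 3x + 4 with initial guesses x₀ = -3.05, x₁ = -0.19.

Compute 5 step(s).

f(x) = x³ + x² + 3x + 4
x₀ = -3.05, x₁ = -0.19

Secant formula: x_{n+1} = x_n - f(x_n)(x_n - x_{n-1})/(f(x_n) - f(x_{n-1}))

Iteration 1:
  f(-3.050000) = -24.220125
  f(-0.190000) = 3.459241
  x_2 = -0.190000 - 3.459241×(-0.190000 - (-3.050000))/(3.459241 - (-24.220125))
       = -0.547430
Iteration 2:
  f(-0.190000) = 3.459241
  f(-0.547430) = 2.493337
  x_3 = -0.547430 - 2.493337×(-0.547430 - (-0.190000))/(2.493337 - 3.459241)
       = -1.470081
Iteration 3:
  f(-0.547430) = 2.493337
  f(-1.470081) = -1.426152
  x_4 = -1.470081 - (-1.426152)×(-1.470081 - (-0.547430))/(-1.426152 - 2.493337)
       = -1.134363
Iteration 4:
  f(-1.470081) = -1.426152
  f(-1.134363) = 0.424014
  x_5 = -1.134363 - 0.424014×(-1.134363 - (-1.470081))/(0.424014 - (-1.426152))
       = -1.211302
Iteration 5:
  f(-1.134363) = 0.424014
  f(-1.211302) = 0.056062
  x_6 = -1.211302 - 0.056062×(-1.211302 - (-1.134363))/(0.056062 - 0.424014)
       = -1.223024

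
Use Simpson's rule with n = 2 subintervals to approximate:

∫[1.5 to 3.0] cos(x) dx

f(x) = cos(x)
a = 1.5, b = 3.0, n = 2
h = (b - a)/n = 0.750000

Simpson's rule: (h/3)[f(x₀) + 4f(x₁) + 2f(x₂) + ... + f(xₙ)]

x_0 = 1.5000, f(x_0) = 0.070737, coefficient = 1
x_1 = 2.2500, f(x_1) = -0.628174, coefficient = 4
x_2 = 3.0000, f(x_2) = -0.989992, coefficient = 1

I ≈ (0.750000/3) × -3.431950 = -0.857987
Exact value: -0.856375
Error: 0.001612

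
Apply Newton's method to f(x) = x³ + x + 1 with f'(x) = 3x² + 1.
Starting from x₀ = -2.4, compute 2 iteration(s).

f(x) = x³ + x + 1
f'(x) = 3x² + 1
x₀ = -2.4

Newton-Raphson formula: x_{n+1} = x_n - f(x_n)/f'(x_n)

Iteration 1:
  f(-2.400000) = -15.224000
  f'(-2.400000) = 18.280000
  x_1 = -2.400000 - (-15.224000)/18.280000 = -1.567177
Iteration 2:
  f(-1.567177) = -4.416234
  f'(-1.567177) = 8.368134
  x_2 = -1.567177 - (-4.416234)/8.368134 = -1.039433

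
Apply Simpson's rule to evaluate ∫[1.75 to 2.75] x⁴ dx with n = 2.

f(x) = x⁴
a = 1.75, b = 2.75, n = 2
h = (b - a)/n = 0.500000

Simpson's rule: (h/3)[f(x₀) + 4f(x₁) + 2f(x₂) + ... + f(xₙ)]

x_0 = 1.7500, f(x_0) = 9.378906, coefficient = 1
x_1 = 2.2500, f(x_1) = 25.628906, coefficient = 4
x_2 = 2.7500, f(x_2) = 57.191406, coefficient = 1

I ≈ (0.500000/3) × 169.085938 = 28.180990
Exact value: 28.172656
Error: 0.008333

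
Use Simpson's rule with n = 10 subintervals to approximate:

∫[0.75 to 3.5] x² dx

f(x) = x²
a = 0.75, b = 3.5, n = 10
h = (b - a)/n = 0.275000

Simpson's rule: (h/3)[f(x₀) + 4f(x₁) + 2f(x₂) + ... + f(xₙ)]

x_0 = 0.7500, f(x_0) = 0.562500, coefficient = 1
x_1 = 1.0250, f(x_1) = 1.050625, coefficient = 4
x_2 = 1.3000, f(x_2) = 1.690000, coefficient = 2
x_3 = 1.5750, f(x_3) = 2.480625, coefficient = 4
x_4 = 1.8500, f(x_4) = 3.422500, coefficient = 2
x_5 = 2.1250, f(x_5) = 4.515625, coefficient = 4
x_6 = 2.4000, f(x_6) = 5.760000, coefficient = 2
x_7 = 2.6750, f(x_7) = 7.155625, coefficient = 4
x_8 = 2.9500, f(x_8) = 8.702500, coefficient = 2
x_9 = 3.2250, f(x_9) = 10.400625, coefficient = 4
x_10 = 3.5000, f(x_10) = 12.250000, coefficient = 1

I ≈ (0.275000/3) × 154.375000 = 14.151042
Exact value: 14.151042
Error: 0.000000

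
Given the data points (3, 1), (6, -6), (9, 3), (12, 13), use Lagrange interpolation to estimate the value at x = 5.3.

Lagrange interpolation formula:
P(x) = Σ yᵢ × Lᵢ(x)
where Lᵢ(x) = Π_{j≠i} (x - xⱼ)/(xᵢ - xⱼ)

L_0(5.3) = (5.3 - 6)/(3 - 6) × (5.3 - 9)/(3 - 9) × (5.3 - 12)/(3 - 12) = 0.107117
L_1(5.3) = (5.3 - 3)/(6 - 3) × (5.3 - 9)/(6 - 9) × (5.3 - 12)/(6 - 12) = 1.055870
L_2(5.3) = (5.3 - 3)/(9 - 3) × (5.3 - 6)/(9 - 6) × (5.3 - 12)/(9 - 12) = -0.199759
L_3(5.3) = (5.3 - 3)/(12 - 3) × (5.3 - 6)/(12 - 6) × (5.3 - 9)/(12 - 9) = 0.036772

P(5.3) = 1×L_0(5.3) + (-6)×L_1(5.3) + 3×L_2(5.3) + 13×L_3(5.3)
P(5.3) = -6.349352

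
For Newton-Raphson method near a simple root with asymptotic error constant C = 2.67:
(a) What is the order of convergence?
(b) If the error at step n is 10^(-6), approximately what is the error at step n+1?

(a) Newton-Raphson has quadratic (order 2) convergence near simple roots.
    This means |e_{n+1}| ≈ C|e_n|².

(b) With |e_n| = 10^(-6) and C = 2.67:
    |e_{n+1}| ≈ 2.67 × (10^(-6))² = 2.67 × 10^(-12)

(a) 2 (quadratic); (b) |e_{n+1}| ≈ 2.670e-12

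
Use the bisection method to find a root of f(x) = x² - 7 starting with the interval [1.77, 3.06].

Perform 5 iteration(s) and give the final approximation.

f(x) = x² - 7
Initial interval: [1.77, 3.06]

Iteration 1:
  c_1 = (1.770000 + 3.060000)/2 = 2.415000
  f(c_1) = f(2.415000) = -1.167775
  f(a) × f(c) ≥ 0, new interval: [2.415000, 3.060000]
Iteration 2:
  c_2 = (2.415000 + 3.060000)/2 = 2.737500
  f(c_2) = f(2.737500) = 0.493906
  f(a) × f(c) < 0, new interval: [2.415000, 2.737500]
Iteration 3:
  c_3 = (2.415000 + 2.737500)/2 = 2.576250
  f(c_3) = f(2.576250) = -0.362936
  f(a) × f(c) ≥ 0, new interval: [2.576250, 2.737500]
Iteration 4:
  c_4 = (2.576250 + 2.737500)/2 = 2.656875
  f(c_4) = f(2.656875) = 0.058985
  f(a) × f(c) < 0, new interval: [2.576250, 2.656875]
Iteration 5:
  c_5 = (2.576250 + 2.656875)/2 = 2.616562
  f(c_5) = f(2.616562) = -0.153601
  f(a) × f(c) ≥ 0, new interval: [2.616562, 2.656875]

After 5 iteration(s), the approximation is c_5 = 2.616562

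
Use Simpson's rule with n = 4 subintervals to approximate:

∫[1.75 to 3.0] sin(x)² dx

f(x) = sin(x)²
a = 1.75, b = 3.0, n = 4
h = (b - a)/n = 0.312500

Simpson's rule: (h/3)[f(x₀) + 4f(x₁) + 2f(x₂) + ... + f(xₙ)]

x_0 = 1.7500, f(x_0) = 0.968228, coefficient = 1
x_1 = 2.0625, f(x_1) = 0.777095, coefficient = 4
x_2 = 2.3750, f(x_2) = 0.481199, coefficient = 2
x_3 = 2.6875, f(x_3) = 0.192411, coefficient = 4
x_4 = 3.0000, f(x_4) = 0.019915, coefficient = 1

I ≈ (0.312500/3) × 5.828565 = 0.607142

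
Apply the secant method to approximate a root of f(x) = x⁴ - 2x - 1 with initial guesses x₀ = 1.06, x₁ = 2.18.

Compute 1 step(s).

f(x) = x⁴ - 2x - 1
x₀ = 1.06, x₁ = 2.18

Secant formula: x_{n+1} = x_n - f(x_n)(x_n - x_{n-1})/(f(x_n) - f(x_{n-1}))

Iteration 1:
  f(1.060000) = -1.857523
  f(2.180000) = 17.225306
  x_2 = 2.180000 - 17.225306×(2.180000 - 1.060000)/(17.225306 - (-1.857523))
       = 1.169021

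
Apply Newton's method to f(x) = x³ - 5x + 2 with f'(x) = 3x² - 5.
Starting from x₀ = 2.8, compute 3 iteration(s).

f(x) = x³ - 5x + 2
f'(x) = 3x² - 5
x₀ = 2.8

Newton-Raphson formula: x_{n+1} = x_n - f(x_n)/f'(x_n)

Iteration 1:
  f(2.800000) = 9.952000
  f'(2.800000) = 18.520000
  x_1 = 2.800000 - 9.952000/18.520000 = 2.262635
Iteration 2:
  f(2.262635) = 2.270424
  f'(2.262635) = 10.358551
  x_2 = 2.262635 - 2.270424/10.358551 = 2.043451
Iteration 3:
  f(2.043451) = 0.315571
  f'(2.043451) = 7.527082
  x_3 = 2.043451 - 0.315571/7.527082 = 2.001527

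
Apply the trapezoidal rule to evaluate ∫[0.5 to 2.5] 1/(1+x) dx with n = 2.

f(x) = 1/(1+x)
a = 0.5, b = 2.5, n = 2
h = (b - a)/n = 1.000000

Trapezoidal rule: (h/2)[f(x₀) + 2f(x₁) + 2f(x₂) + ... + f(xₙ)]

x_0 = 0.5000, f(x_0) = 0.666667, coefficient = 1
x_1 = 1.5000, f(x_1) = 0.400000, coefficient = 2
x_2 = 2.5000, f(x_2) = 0.285714, coefficient = 1

I ≈ (1.000000/2) × 1.752381 = 0.876190
Exact value: 0.847298
Error: 0.028893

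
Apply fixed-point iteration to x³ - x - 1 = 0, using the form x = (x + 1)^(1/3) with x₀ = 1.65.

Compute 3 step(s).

Equation: x³ - x - 1 = 0
Fixed-point form: x = (x + 1)^(1/3)
x₀ = 1.65

x_1 = g(1.650000) = 1.383828
x_2 = g(1.383828) = 1.335852
x_3 = g(1.335852) = 1.326829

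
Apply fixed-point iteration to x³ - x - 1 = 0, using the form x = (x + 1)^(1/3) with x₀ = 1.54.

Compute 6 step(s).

Equation: x³ - x - 1 = 0
Fixed-point form: x = (x + 1)^(1/3)
x₀ = 1.54

x_1 = g(1.540000) = 1.364409
x_2 = g(1.364409) = 1.332215
x_3 = g(1.332215) = 1.326140
x_4 = g(1.326140) = 1.324988
x_5 = g(1.324988) = 1.324769
x_6 = g(1.324769) = 1.324728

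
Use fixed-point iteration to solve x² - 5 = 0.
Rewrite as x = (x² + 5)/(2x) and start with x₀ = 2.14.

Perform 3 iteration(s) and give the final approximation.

Equation: x² - 5 = 0
Fixed-point form: x = (x² + 5)/(2x)
x₀ = 2.14

x_1 = g(2.140000) = 2.238224
x_2 = g(2.238224) = 2.236069
x_3 = g(2.236069) = 2.236068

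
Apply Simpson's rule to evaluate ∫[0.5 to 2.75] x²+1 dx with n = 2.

f(x) = x²+1
a = 0.5, b = 2.75, n = 2
h = (b - a)/n = 1.125000

Simpson's rule: (h/3)[f(x₀) + 4f(x₁) + 2f(x₂) + ... + f(xₙ)]

x_0 = 0.5000, f(x_0) = 1.250000, coefficient = 1
x_1 = 1.6250, f(x_1) = 3.640625, coefficient = 4
x_2 = 2.7500, f(x_2) = 8.562500, coefficient = 1

I ≈ (1.125000/3) × 24.375000 = 9.140625
Exact value: 9.140625
Error: 0.000000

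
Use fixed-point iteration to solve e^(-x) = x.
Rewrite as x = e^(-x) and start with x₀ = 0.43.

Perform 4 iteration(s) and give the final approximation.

Equation: e^(-x) = x
Fixed-point form: x = e^(-x)
x₀ = 0.43

x_1 = g(0.430000) = 0.650509
x_2 = g(0.650509) = 0.521780
x_3 = g(0.521780) = 0.593463
x_4 = g(0.593463) = 0.552411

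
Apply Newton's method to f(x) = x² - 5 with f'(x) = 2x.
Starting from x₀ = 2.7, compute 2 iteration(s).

f(x) = x² - 5
f'(x) = 2x
x₀ = 2.7

Newton-Raphson formula: x_{n+1} = x_n - f(x_n)/f'(x_n)

Iteration 1:
  f(2.700000) = 2.290000
  f'(2.700000) = 5.400000
  x_1 = 2.700000 - 2.290000/5.400000 = 2.275926
Iteration 2:
  f(2.275926) = 0.179839
  f'(2.275926) = 4.551852
  x_2 = 2.275926 - 0.179839/4.551852 = 2.236417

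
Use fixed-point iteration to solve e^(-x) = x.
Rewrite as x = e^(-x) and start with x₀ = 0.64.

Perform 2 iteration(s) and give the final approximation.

Equation: e^(-x) = x
Fixed-point form: x = e^(-x)
x₀ = 0.64

x_1 = g(0.640000) = 0.527292
x_2 = g(0.527292) = 0.590201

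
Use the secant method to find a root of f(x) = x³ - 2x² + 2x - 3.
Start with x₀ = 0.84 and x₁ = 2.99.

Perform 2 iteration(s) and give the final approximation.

f(x) = x³ - 2x² + 2x - 3
x₀ = 0.84, x₁ = 2.99

Secant formula: x_{n+1} = x_n - f(x_n)(x_n - x_{n-1})/(f(x_n) - f(x_{n-1}))

Iteration 1:
  f(0.840000) = -2.138496
  f(2.990000) = 11.830699
  x_2 = 2.990000 - 11.830699×(2.990000 - 0.840000)/(11.830699 - (-2.138496))
       = 1.169136
Iteration 2:
  f(2.990000) = 11.830699
  f(1.169136) = -1.797418
  x_3 = 1.169136 - (-1.797418)×(1.169136 - 2.990000)/(-1.797418 - 11.830699)
       = 1.409291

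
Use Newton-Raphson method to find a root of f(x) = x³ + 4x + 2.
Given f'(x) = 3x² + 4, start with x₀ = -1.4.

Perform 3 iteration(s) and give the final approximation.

f(x) = x³ + 4x + 2
f'(x) = 3x² + 4
x₀ = -1.4

Newton-Raphson formula: x_{n+1} = x_n - f(x_n)/f'(x_n)

Iteration 1:
  f(-1.400000) = -6.344000
  f'(-1.400000) = 9.880000
  x_1 = -1.400000 - (-6.344000)/9.880000 = -0.757895
Iteration 2:
  f(-0.757895) = -1.466917
  f'(-0.757895) = 5.723213
  x_2 = -0.757895 - (-1.466917)/5.723213 = -0.501585
Iteration 3:
  f(-0.501585) = -0.132531
  f'(-0.501585) = 4.754762
  x_3 = -0.501585 - (-0.132531)/4.754762 = -0.473711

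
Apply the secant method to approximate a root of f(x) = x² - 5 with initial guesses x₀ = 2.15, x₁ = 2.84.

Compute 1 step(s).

f(x) = x² - 5
x₀ = 2.15, x₁ = 2.84

Secant formula: x_{n+1} = x_n - f(x_n)(x_n - x_{n-1})/(f(x_n) - f(x_{n-1}))

Iteration 1:
  f(2.150000) = -0.377500
  f(2.840000) = 3.065600
  x_2 = 2.840000 - 3.065600×(2.840000 - 2.150000)/(3.065600 - (-0.377500))
       = 2.225651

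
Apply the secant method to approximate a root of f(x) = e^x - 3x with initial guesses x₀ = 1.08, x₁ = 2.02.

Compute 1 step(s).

f(x) = e^x - 3x
x₀ = 1.08, x₁ = 2.02

Secant formula: x_{n+1} = x_n - f(x_n)(x_n - x_{n-1})/(f(x_n) - f(x_{n-1}))

Iteration 1:
  f(1.080000) = -0.295320
  f(2.020000) = 1.478325
  x_2 = 2.020000 - 1.478325×(2.020000 - 1.080000)/(1.478325 - (-0.295320))
       = 1.236515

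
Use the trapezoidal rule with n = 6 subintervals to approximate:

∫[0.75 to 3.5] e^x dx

f(x) = e^x
a = 0.75, b = 3.5, n = 6
h = (b - a)/n = 0.458333

Trapezoidal rule: (h/2)[f(x₀) + 2f(x₁) + 2f(x₂) + ... + f(xₙ)]

x_0 = 0.7500, f(x_0) = 2.117000, coefficient = 1
x_1 = 1.2083, f(x_1) = 3.347900, coefficient = 2
x_2 = 1.6667, f(x_2) = 5.294490, coefficient = 2
x_3 = 2.1250, f(x_3) = 8.372897, coefficient = 2
x_4 = 2.5833, f(x_4) = 13.241202, coefficient = 2
x_5 = 3.0417, f(x_5) = 20.940114, coefficient = 2
x_6 = 3.5000, f(x_6) = 33.115452, coefficient = 1

I ≈ (0.458333/2) × 137.625660 = 31.539214
Exact value: 30.998452
Error: 0.540762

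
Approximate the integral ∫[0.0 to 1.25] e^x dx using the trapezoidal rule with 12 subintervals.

f(x) = e^x
a = 0.0, b = 1.25, n = 12
h = (b - a)/n = 0.104167

Trapezoidal rule: (h/2)[f(x₀) + 2f(x₁) + 2f(x₂) + ... + f(xₙ)]

x_0 = 0.0000, f(x_0) = 1.000000, coefficient = 1
x_1 = 0.1042, f(x_1) = 1.109785, coefficient = 2
x_2 = 0.2083, f(x_2) = 1.231624, coefficient = 2
x_3 = 0.3125, f(x_3) = 1.366838, coefficient = 2
x_4 = 0.4167, f(x_4) = 1.516897, coefficient = 2
x_5 = 0.5208, f(x_5) = 1.683430, coefficient = 2
x_6 = 0.6250, f(x_6) = 1.868246, coefficient = 2
x_7 = 0.7292, f(x_7) = 2.073352, coefficient = 2
x_8 = 0.8333, f(x_8) = 2.300976, coefficient = 2
x_9 = 0.9375, f(x_9) = 2.553589, coefficient = 2
x_10 = 1.0417, f(x_10) = 2.833936, coefficient = 2
x_11 = 1.1458, f(x_11) = 3.145061, coefficient = 2
x_12 = 1.2500, f(x_12) = 3.490343, coefficient = 1

I ≈ (0.104167/2) × 47.857812 = 2.492594
Exact value: 2.490343
Error: 0.002251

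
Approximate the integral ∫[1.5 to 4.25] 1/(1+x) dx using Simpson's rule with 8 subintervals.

f(x) = 1/(1+x)
a = 1.5, b = 4.25, n = 8
h = (b - a)/n = 0.343750

Simpson's rule: (h/3)[f(x₀) + 4f(x₁) + 2f(x₂) + ... + f(xₙ)]

x_0 = 1.5000, f(x_0) = 0.400000, coefficient = 1
x_1 = 1.8438, f(x_1) = 0.351648, coefficient = 4
x_2 = 2.1875, f(x_2) = 0.313725, coefficient = 2
x_3 = 2.5312, f(x_3) = 0.283186, coefficient = 4
x_4 = 2.8750, f(x_4) = 0.258065, coefficient = 2
x_5 = 3.2188, f(x_5) = 0.237037, coefficient = 4
x_6 = 3.5625, f(x_6) = 0.219178, coefficient = 2
x_7 = 3.9062, f(x_7) = 0.203822, coefficient = 4
x_8 = 4.2500, f(x_8) = 0.190476, coefficient = 1

I ≈ (0.343750/3) × 6.475184 = 0.741948
Exact value: 0.741937
Error: 0.000011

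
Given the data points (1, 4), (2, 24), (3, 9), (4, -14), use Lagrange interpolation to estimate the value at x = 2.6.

Lagrange interpolation formula:
P(x) = Σ yᵢ × Lᵢ(x)
where Lᵢ(x) = Π_{j≠i} (x - xⱼ)/(xᵢ - xⱼ)

L_0(2.6) = (2.6 - 2)/(1 - 2) × (2.6 - 3)/(1 - 3) × (2.6 - 4)/(1 - 4) = -0.056000
L_1(2.6) = (2.6 - 1)/(2 - 1) × (2.6 - 3)/(2 - 3) × (2.6 - 4)/(2 - 4) = 0.448000
L_2(2.6) = (2.6 - 1)/(3 - 1) × (2.6 - 2)/(3 - 2) × (2.6 - 4)/(3 - 4) = 0.672000
L_3(2.6) = (2.6 - 1)/(4 - 1) × (2.6 - 2)/(4 - 2) × (2.6 - 3)/(4 - 3) = -0.064000

P(2.6) = 4×L_0(2.6) + 24×L_1(2.6) + 9×L_2(2.6) + (-14)×L_3(2.6)
P(2.6) = 17.472000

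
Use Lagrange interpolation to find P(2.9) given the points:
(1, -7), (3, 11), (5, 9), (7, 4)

Lagrange interpolation formula:
P(x) = Σ yᵢ × Lᵢ(x)
where Lᵢ(x) = Π_{j≠i} (x - xⱼ)/(xᵢ - xⱼ)

L_0(2.9) = (2.9 - 3)/(1 - 3) × (2.9 - 5)/(1 - 5) × (2.9 - 7)/(1 - 7) = 0.017938
L_1(2.9) = (2.9 - 1)/(3 - 1) × (2.9 - 5)/(3 - 5) × (2.9 - 7)/(3 - 7) = 1.022437
L_2(2.9) = (2.9 - 1)/(5 - 1) × (2.9 - 3)/(5 - 3) × (2.9 - 7)/(5 - 7) = -0.048688
L_3(2.9) = (2.9 - 1)/(7 - 1) × (2.9 - 3)/(7 - 3) × (2.9 - 5)/(7 - 5) = 0.008313

P(2.9) = (-7)×L_0(2.9) + 11×L_1(2.9) + 9×L_2(2.9) + 4×L_3(2.9)
P(2.9) = 10.716312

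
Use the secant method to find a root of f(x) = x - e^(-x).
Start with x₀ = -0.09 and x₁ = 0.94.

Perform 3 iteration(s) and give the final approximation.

f(x) = x - e^(-x)
x₀ = -0.09, x₁ = 0.94

Secant formula: x_{n+1} = x_n - f(x_n)(x_n - x_{n-1})/(f(x_n) - f(x_{n-1}))

Iteration 1:
  f(-0.090000) = -1.184174
  f(0.940000) = 0.549372
  x_2 = 0.940000 - 0.549372×(0.940000 - (-0.090000))/(0.549372 - (-1.184174))
       = 0.613586
Iteration 2:
  f(0.940000) = 0.549372
  f(0.613586) = 0.072181
  x_3 = 0.613586 - 0.072181×(0.613586 - 0.940000)/(0.072181 - 0.549372)
       = 0.564213
Iteration 3:
  f(0.613586) = 0.072181
  f(0.564213) = -0.004595
  x_4 = 0.564213 - (-0.004595)×(0.564213 - 0.613586)/(-0.004595 - 0.072181)
       = 0.567168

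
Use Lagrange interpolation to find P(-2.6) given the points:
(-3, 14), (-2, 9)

Lagrange interpolation formula:
P(x) = Σ yᵢ × Lᵢ(x)
where Lᵢ(x) = Π_{j≠i} (x - xⱼ)/(xᵢ - xⱼ)

L_0(-2.6) = (-2.6 - (-2))/(-3 - (-2)) = 0.600000
L_1(-2.6) = (-2.6 - (-3))/(-2 - (-3)) = 0.400000

P(-2.6) = 14×L_0(-2.6) + 9×L_1(-2.6)
P(-2.6) = 12.000000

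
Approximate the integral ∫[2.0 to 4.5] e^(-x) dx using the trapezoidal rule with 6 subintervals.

f(x) = e^(-x)
a = 2.0, b = 4.5, n = 6
h = (b - a)/n = 0.416667

Trapezoidal rule: (h/2)[f(x₀) + 2f(x₁) + 2f(x₂) + ... + f(xₙ)]

x_0 = 2.0000, f(x_0) = 0.135335, coefficient = 1
x_1 = 2.4167, f(x_1) = 0.089219, coefficient = 2
x_2 = 2.8333, f(x_2) = 0.058816, coefficient = 2
x_3 = 3.2500, f(x_3) = 0.038774, coefficient = 2
x_4 = 3.6667, f(x_4) = 0.025562, coefficient = 2
x_5 = 4.0833, f(x_5) = 0.016851, coefficient = 2
x_6 = 4.5000, f(x_6) = 0.011109, coefficient = 1

I ≈ (0.416667/2) × 0.604888 = 0.126018
Exact value: 0.124226
Error: 0.001792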